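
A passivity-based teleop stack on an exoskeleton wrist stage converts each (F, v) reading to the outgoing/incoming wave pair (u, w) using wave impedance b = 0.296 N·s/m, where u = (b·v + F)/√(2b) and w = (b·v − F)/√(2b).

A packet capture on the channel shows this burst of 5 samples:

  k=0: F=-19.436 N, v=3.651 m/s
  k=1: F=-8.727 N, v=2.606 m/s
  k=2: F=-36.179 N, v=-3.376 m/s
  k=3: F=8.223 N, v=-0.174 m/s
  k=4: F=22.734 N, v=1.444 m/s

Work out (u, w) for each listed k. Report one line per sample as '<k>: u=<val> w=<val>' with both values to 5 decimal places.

k=0: b·v=0.296×3.651=1.08070; √(2b)=0.76942; u=(1.08070+(-19.436))/0.76942=-23.85617, w=(1.08070−(-19.436))/0.76942=26.66531
k=1: b·v=0.296×2.606=0.77138; √(2b)=0.76942; u=(0.77138+(-8.727))/0.76942=-10.33983, w=(0.77138−(-8.727))/0.76942=12.34493
k=2: b·v=0.296×(-3.376)=-0.99930; √(2b)=0.76942; u=(-0.99930+(-36.179))/0.76942=-48.32019, w=(-0.99930−(-36.179))/0.76942=45.72264
k=3: b·v=0.296×(-0.174)=-0.05150; √(2b)=0.76942; u=(-0.05150+8.223)/0.76942=10.62040, w=(-0.05150−8.223)/0.76942=-10.75427
k=4: b·v=0.296×1.444=0.42742; √(2b)=0.76942; u=(0.42742+22.734)/0.76942=30.10263, w=(0.42742−22.734)/0.76942=-28.99159

0: u=-23.85617 w=26.66531
1: u=-10.33983 w=12.34493
2: u=-48.32019 w=45.72264
3: u=10.62040 w=-10.75427
4: u=30.10263 w=-28.99159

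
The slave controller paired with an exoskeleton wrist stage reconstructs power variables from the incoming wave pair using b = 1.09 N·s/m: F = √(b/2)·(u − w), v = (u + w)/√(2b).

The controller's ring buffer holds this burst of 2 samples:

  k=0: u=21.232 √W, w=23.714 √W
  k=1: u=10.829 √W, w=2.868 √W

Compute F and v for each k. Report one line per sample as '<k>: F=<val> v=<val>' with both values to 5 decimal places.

k=0: u−w=-2.48200, u+w=44.94600; √(b/2)=0.73824, √(2b)=1.47648; F=0.73824×(-2.482)=-1.83231, v=44.94600/1.47648=30.44127
k=1: u−w=7.96100, u+w=13.69700; √(b/2)=0.73824, √(2b)=1.47648; F=0.73824×7.961=5.87714, v=13.69700/1.47648=9.27678

0: F=-1.83231 v=30.44127
1: F=5.87714 v=9.27678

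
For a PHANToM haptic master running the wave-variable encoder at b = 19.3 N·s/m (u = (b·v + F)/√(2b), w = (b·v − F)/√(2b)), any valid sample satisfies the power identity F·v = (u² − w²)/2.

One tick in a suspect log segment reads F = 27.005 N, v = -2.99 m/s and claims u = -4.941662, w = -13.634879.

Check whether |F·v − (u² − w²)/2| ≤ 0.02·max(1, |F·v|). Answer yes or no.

F·v = 27.005×(-2.99) = -80.744950 W.
(u² − w²)/2 = (24.420023 − 185.909925)/2 = -80.744951 W.
|Δ| = 0.000001;  2% of max(1, |F·v|) = 1.614899.

yes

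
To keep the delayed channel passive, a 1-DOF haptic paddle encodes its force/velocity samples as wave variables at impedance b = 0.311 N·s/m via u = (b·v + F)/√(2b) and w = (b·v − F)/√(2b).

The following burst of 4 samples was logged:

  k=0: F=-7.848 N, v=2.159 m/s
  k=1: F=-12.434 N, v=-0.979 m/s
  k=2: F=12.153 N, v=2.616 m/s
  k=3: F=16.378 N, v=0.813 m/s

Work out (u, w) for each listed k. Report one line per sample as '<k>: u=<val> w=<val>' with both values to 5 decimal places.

k=0: b·v=0.311×2.159=0.67145; √(2b)=0.78867; u=(0.67145+(-7.848))/0.78867=-9.09956, w=(0.67145−(-7.848))/0.78867=10.80230
k=1: b·v=0.311×(-0.979)=-0.30447; √(2b)=0.78867; u=(-0.30447+(-12.434))/0.78867=-16.15184, w=(-0.30447−(-12.434))/0.78867=15.37973
k=2: b·v=0.311×2.616=0.81358; √(2b)=0.78867; u=(0.81358+12.153)/0.78867=16.44107, w=(0.81358−12.153)/0.78867=-14.37791
k=3: b·v=0.311×0.813=0.25284; √(2b)=0.78867; u=(0.25284+16.378)/0.78867=21.08721, w=(0.25284−16.378)/0.78867=-20.44602

0: u=-9.09956 w=10.80230
1: u=-16.15184 w=15.37973
2: u=16.44107 w=-14.37791
3: u=21.08721 w=-20.44602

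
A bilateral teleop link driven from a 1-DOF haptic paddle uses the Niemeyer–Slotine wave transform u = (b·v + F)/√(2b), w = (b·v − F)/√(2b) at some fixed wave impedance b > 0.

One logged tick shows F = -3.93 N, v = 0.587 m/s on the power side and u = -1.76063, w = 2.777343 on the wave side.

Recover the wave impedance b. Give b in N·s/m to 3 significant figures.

b = 1.5 N·s/m

u + w = 1.016713;  u + w = √(2b)·v, so √(2b) = 1.016713/0.587 = 1.732049.
b = (√(2b))²/2 = 2.999995/2 = 1.499998.
(Check via u − w = 2F/√(2b): u − w = -4.537973, 2F/√(2b) = -4.537977.)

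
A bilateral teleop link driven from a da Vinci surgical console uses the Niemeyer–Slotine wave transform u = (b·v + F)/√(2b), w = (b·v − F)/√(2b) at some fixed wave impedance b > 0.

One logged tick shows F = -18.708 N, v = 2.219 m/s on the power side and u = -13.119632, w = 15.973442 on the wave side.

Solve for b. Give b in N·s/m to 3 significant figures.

u + w = 2.853810;  u + w = √(2b)·v, so √(2b) = 2.853810/2.219 = 1.286079.
b = (√(2b))²/2 = 1.654000/2 = 0.827000.
(Check via u − w = 2F/√(2b): u − w = -29.093074, 2F/√(2b) = -29.093073.)

b = 0.827 N·s/m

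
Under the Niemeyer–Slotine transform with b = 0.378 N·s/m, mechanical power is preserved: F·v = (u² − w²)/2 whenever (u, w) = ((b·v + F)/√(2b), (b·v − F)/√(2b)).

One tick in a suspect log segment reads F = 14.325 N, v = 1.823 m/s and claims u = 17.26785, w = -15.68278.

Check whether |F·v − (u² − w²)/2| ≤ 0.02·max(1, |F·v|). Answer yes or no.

F·v = 14.325×1.823 = 26.11447 W.
(u² − w²)/2 = (298.17864 − 245.94959)/2 = 26.11453 W.
|Δ| = 0.00005;  2% of max(1, |F·v|) = 0.52229.

yes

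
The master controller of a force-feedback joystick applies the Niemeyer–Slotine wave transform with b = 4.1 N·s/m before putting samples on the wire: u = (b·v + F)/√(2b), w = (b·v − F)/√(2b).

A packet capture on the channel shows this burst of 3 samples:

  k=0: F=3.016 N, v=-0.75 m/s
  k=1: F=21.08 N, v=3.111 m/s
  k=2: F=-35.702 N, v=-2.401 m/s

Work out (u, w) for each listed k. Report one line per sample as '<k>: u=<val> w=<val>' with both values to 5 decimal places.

0: u=-0.02060 w=-2.12707
1: u=11.81573 w=-2.90718
2: u=-15.90539 w=9.02997

k=0: b·v=4.1×(-0.75)=-3.07500; √(2b)=2.86356; u=(-3.07500+3.016)/2.86356=-0.02060, w=(-3.07500−3.016)/2.86356=-2.12707
k=1: b·v=4.1×3.111=12.75510; √(2b)=2.86356; u=(12.75510+21.08)/2.86356=11.81573, w=(12.75510−21.08)/2.86356=-2.90718
k=2: b·v=4.1×(-2.401)=-9.84410; √(2b)=2.86356; u=(-9.84410+(-35.702))/2.86356=-15.90539, w=(-9.84410−(-35.702))/2.86356=9.02997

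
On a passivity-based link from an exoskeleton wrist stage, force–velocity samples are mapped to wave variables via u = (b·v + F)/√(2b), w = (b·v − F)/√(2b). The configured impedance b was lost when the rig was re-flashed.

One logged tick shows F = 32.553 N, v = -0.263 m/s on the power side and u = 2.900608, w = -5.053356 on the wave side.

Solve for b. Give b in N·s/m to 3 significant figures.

u + w = -2.152748;  u + w = √(2b)·v, so √(2b) = -2.152748/(-0.263) = 8.185354.
b = (√(2b))²/2 = 67.000014/2 = 33.500007.
(Check via u − w = 2F/√(2b): u − w = 7.953964, 2F/√(2b) = 7.953963.)

b = 33.5 N·s/m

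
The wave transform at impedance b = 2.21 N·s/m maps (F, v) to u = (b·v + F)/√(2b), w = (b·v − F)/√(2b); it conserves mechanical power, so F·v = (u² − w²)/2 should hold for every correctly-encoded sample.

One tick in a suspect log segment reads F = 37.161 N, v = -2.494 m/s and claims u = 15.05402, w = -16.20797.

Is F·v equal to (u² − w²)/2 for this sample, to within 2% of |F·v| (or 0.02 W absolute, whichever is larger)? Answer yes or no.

F·v = 37.161×(-2.494) = -92.6795 W.
(u² − w²)/2 = (226.6235 − 262.6983)/2 = -18.0374 W.
|Δ| = 74.6421;  2% of max(1, |F·v|) = 1.8536.

no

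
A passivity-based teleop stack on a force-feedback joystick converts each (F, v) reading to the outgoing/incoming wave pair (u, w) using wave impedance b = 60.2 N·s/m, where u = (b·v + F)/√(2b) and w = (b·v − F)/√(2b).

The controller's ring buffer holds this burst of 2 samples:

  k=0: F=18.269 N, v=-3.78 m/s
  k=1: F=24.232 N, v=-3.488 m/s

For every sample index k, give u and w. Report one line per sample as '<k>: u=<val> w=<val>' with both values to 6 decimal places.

k=0: b·v=60.2×(-3.78)=-227.556000; √(2b)=10.972693; u=(-227.556000+18.269)/10.972693=-19.073439, w=(-227.556000−18.269)/10.972693=-22.403342
k=1: b·v=60.2×(-3.488)=-209.977600; √(2b)=10.972693; u=(-209.977600+24.232)/10.972693=-16.927986, w=(-209.977600−24.232)/10.972693=-21.344768

0: u=-19.073439 w=-22.403342
1: u=-16.927986 w=-21.344768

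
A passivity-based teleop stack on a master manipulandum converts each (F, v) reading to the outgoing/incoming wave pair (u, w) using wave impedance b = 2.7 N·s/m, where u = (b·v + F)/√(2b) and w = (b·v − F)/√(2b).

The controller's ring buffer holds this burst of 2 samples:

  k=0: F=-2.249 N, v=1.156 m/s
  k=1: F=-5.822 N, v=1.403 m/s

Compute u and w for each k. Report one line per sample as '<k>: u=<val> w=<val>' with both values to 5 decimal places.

k=0: b·v=2.7×1.156=3.12120; √(2b)=2.32379; u=(3.12120+(-2.249))/2.32379=0.37534, w=(3.12120−(-2.249))/2.32379=2.31097
k=1: b·v=2.7×1.403=3.78810; √(2b)=2.32379; u=(3.78810+(-5.822))/2.32379=-0.87525, w=(3.78810−(-5.822))/2.32379=4.13553

0: u=0.37534 w=2.31097
1: u=-0.87525 w=4.13553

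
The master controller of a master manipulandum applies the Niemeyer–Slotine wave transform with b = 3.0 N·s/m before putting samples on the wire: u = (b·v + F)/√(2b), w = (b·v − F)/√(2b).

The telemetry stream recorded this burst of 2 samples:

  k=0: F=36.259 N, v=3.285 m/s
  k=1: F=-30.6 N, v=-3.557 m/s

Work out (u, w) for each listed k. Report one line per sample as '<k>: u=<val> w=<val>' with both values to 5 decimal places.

k=0: b·v=3.0×3.285=9.85500; √(2b)=2.44949; u=(9.85500+36.259)/2.44949=18.82596, w=(9.85500−36.259)/2.44949=-10.77939
k=1: b·v=3.0×(-3.557)=-10.67100; √(2b)=2.44949; u=(-10.67100+(-30.6))/2.44949=-16.84882, w=(-10.67100−(-30.6))/2.44949=8.13598

0: u=18.82596 w=-10.77939
1: u=-16.84882 w=8.13598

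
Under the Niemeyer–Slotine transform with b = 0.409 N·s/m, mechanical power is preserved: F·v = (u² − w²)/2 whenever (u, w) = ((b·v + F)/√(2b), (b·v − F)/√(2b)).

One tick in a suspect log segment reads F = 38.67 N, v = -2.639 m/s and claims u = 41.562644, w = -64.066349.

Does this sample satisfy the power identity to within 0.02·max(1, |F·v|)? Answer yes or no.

F·v = 38.67×(-2.639) = -102.050130 W.
(u² − w²)/2 = (1727.453376 − 4104.497074)/2 = -1188.521849 W.
|Δ| = 1086.471719;  2% of max(1, |F·v|) = 2.041003.

no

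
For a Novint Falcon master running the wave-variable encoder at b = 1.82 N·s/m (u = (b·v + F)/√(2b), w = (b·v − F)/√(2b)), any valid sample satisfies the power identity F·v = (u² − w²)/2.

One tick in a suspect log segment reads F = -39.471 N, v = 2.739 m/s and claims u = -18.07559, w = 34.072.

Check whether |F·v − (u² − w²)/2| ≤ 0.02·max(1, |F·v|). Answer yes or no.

F·v = (-39.471)×2.739 = -108.1111 W.
(u² − w²)/2 = (326.7270 − 1160.9012)/2 = -417.0871 W.
|Δ| = 308.9760;  2% of max(1, |F·v|) = 2.1622.

no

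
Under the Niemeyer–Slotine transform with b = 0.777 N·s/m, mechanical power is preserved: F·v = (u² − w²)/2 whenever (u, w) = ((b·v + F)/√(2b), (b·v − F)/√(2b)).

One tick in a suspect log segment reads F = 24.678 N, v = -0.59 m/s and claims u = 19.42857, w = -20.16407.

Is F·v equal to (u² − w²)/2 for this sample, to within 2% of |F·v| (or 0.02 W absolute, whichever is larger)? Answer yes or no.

yes

F·v = 24.678×(-0.59) = -14.56002 W.
(u² − w²)/2 = (377.46933 − 406.58972)/2 = -14.56019 W.
|Δ| = 0.00017;  2% of max(1, |F·v|) = 0.29120.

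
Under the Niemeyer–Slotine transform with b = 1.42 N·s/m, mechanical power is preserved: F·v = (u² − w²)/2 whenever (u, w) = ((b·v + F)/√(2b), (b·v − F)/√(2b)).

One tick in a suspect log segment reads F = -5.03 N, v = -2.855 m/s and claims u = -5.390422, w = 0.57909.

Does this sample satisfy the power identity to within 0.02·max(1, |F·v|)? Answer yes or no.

yes

F·v = (-5.03)×(-2.855) = 14.360650 W.
(u² − w²)/2 = (29.056649 − 0.335345)/2 = 14.360652 W.
|Δ| = 0.000002;  2% of max(1, |F·v|) = 0.287213.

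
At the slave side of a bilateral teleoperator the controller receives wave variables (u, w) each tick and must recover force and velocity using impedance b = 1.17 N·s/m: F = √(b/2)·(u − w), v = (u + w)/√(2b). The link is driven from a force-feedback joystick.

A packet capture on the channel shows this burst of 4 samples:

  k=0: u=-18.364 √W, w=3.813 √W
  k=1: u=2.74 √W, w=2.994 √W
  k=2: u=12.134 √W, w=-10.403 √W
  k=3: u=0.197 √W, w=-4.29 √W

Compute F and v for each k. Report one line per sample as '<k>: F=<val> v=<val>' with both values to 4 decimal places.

k=0: u−w=-22.1770, u+w=-14.5510; √(b/2)=0.7649, √(2b)=1.5297; F=0.7649×(-22.177)=-16.9621, v=-14.5510/1.5297=-9.5123
k=1: u−w=-0.2540, u+w=5.7340; √(b/2)=0.7649, √(2b)=1.5297; F=0.7649×(-0.254)=-0.1943, v=5.7340/1.5297=3.7484
k=2: u−w=22.5370, u+w=1.7310; √(b/2)=0.7649, √(2b)=1.5297; F=0.7649×22.537=17.2375, v=1.7310/1.5297=1.1316
k=3: u−w=4.4870, u+w=-4.0930; √(b/2)=0.7649, √(2b)=1.5297; F=0.7649×4.487=3.4319, v=-4.0930/1.5297=-2.6757

0: F=-16.9621 v=-9.5123
1: F=-0.1943 v=3.7484
2: F=17.2375 v=1.1316
3: F=3.4319 v=-2.6757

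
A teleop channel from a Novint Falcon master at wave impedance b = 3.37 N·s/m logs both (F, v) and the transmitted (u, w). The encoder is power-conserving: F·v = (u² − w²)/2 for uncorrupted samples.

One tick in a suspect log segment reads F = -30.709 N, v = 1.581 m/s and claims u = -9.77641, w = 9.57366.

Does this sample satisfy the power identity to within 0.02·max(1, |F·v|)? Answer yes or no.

F·v = (-30.709)×1.581 = -48.55093 W.
(u² − w²)/2 = (95.57819 − 91.65497)/2 = 1.96161 W.
|Δ| = 50.51254;  2% of max(1, |F·v|) = 0.97102.

no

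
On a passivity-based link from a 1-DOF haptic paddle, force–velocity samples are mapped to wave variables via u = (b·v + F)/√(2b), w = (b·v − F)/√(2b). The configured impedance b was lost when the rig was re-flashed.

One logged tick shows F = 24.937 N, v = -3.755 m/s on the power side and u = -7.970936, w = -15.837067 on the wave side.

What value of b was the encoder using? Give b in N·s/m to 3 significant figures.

u + w = -23.808003;  u + w = √(2b)·v, so √(2b) = -23.808003/(-3.755) = 6.340347.
b = (√(2b))²/2 = 40.200000/2 = 20.100000.
(Check via u − w = 2F/√(2b): u − w = 7.866131, 2F/√(2b) = 7.866131.)

b = 20.1 N·s/m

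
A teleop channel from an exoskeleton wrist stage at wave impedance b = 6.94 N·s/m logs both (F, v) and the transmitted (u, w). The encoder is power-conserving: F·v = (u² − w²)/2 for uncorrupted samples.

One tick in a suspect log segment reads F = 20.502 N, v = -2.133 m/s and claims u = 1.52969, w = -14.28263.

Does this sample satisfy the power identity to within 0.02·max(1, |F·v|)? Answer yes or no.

no

F·v = 20.502×(-2.133) = -43.73077 W.
(u² − w²)/2 = (2.33995 − 203.99352)/2 = -100.82678 W.
|Δ| = 57.09602;  2% of max(1, |F·v|) = 0.87462.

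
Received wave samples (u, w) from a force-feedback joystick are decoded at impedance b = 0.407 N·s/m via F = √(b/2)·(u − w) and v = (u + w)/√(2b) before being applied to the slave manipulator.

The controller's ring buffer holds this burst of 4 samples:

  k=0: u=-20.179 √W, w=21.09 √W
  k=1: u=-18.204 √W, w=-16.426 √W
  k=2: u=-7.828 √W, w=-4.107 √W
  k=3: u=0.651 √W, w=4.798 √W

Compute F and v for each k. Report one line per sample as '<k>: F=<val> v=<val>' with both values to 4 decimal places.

k=0: u−w=-41.2690, u+w=0.9110; √(b/2)=0.4511, √(2b)=0.9022; F=0.4511×(-41.269)=-18.6168, v=0.9110/0.9022=1.0097
k=1: u−w=-1.7780, u+w=-34.6300; √(b/2)=0.4511, √(2b)=0.9022; F=0.4511×(-1.778)=-0.8021, v=-34.6300/0.9022=-38.3831
k=2: u−w=-3.7210, u+w=-11.9350; √(b/2)=0.4511, √(2b)=0.9022; F=0.4511×(-3.721)=-1.6786, v=-11.9350/0.9022=-13.2285
k=3: u−w=-4.1470, u+w=5.4490; √(b/2)=0.4511, √(2b)=0.9022; F=0.4511×(-4.147)=-1.8708, v=5.4490/0.9022=6.0396

0: F=-18.6168 v=1.0097
1: F=-0.8021 v=-38.3831
2: F=-1.6786 v=-13.2285
3: F=-1.8708 v=6.0396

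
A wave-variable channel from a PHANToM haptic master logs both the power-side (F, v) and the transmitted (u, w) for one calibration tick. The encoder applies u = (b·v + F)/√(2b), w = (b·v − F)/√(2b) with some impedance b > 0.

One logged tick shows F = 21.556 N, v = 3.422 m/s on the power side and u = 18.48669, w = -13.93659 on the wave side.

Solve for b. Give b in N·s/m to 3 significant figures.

b = 0.884 N·s/m

u + w = 4.55010;  u + w = √(2b)·v, so √(2b) = 4.55010/3.422 = 1.32966.
b = (√(2b))²/2 = 1.76800/2 = 0.88400.
(Check via u − w = 2F/√(2b): u − w = 32.42328, 2F/√(2b) = 32.42330.)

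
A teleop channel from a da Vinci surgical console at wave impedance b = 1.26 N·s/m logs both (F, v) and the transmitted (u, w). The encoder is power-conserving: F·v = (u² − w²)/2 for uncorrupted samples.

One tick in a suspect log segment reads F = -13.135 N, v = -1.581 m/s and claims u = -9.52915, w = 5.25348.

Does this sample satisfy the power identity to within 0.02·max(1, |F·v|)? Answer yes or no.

no

F·v = (-13.135)×(-1.581) = 20.76643 W.
(u² − w²)/2 = (90.80470 − 27.59905)/2 = 31.60282 W.
|Δ| = 10.83639;  2% of max(1, |F·v|) = 0.41533.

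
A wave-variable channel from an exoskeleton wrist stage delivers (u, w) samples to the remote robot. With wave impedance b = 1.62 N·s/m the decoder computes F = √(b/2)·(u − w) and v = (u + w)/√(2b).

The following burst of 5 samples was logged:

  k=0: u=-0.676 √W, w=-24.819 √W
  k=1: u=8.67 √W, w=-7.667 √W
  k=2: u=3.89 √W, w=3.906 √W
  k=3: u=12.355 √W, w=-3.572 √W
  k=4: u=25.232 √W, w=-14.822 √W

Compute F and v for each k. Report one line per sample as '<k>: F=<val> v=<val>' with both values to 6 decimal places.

0: F=21.728700 v=-14.163889
1: F=14.703300 v=0.557222
2: F=-0.014400 v=4.331111
3: F=14.334300 v=4.879444
4: F=36.048600 v=5.783333

k=0: u−w=24.143000, u+w=-25.495000; √(b/2)=0.900000, √(2b)=1.800000; F=0.900000×24.143=21.728700, v=-25.495000/1.800000=-14.163889
k=1: u−w=16.337000, u+w=1.003000; √(b/2)=0.900000, √(2b)=1.800000; F=0.900000×16.337=14.703300, v=1.003000/1.800000=0.557222
k=2: u−w=-0.016000, u+w=7.796000; √(b/2)=0.900000, √(2b)=1.800000; F=0.900000×(-0.016)=-0.014400, v=7.796000/1.800000=4.331111
k=3: u−w=15.927000, u+w=8.783000; √(b/2)=0.900000, √(2b)=1.800000; F=0.900000×15.927=14.334300, v=8.783000/1.800000=4.879444
k=4: u−w=40.054000, u+w=10.410000; √(b/2)=0.900000, √(2b)=1.800000; F=0.900000×40.054=36.048600, v=10.410000/1.800000=5.783333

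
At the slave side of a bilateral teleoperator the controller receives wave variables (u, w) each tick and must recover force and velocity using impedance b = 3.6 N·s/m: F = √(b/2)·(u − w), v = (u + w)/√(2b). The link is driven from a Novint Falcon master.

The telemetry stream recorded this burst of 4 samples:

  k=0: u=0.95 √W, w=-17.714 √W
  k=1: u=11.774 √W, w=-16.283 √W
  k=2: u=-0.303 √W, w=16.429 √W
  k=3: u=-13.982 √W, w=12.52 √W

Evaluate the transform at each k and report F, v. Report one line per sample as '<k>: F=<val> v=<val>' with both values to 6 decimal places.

k=0: u−w=18.664000, u+w=-16.764000; √(b/2)=1.341641, √(2b)=2.683282; F=1.341641×18.664=25.040384, v=-16.764000/2.683282=-6.247574
k=1: u−w=28.057000, u+w=-4.509000; √(b/2)=1.341641, √(2b)=2.683282; F=1.341641×28.057=37.642416, v=-4.509000/2.683282=-1.680405
k=2: u−w=-16.732000, u+w=16.126000; √(b/2)=1.341641, √(2b)=2.683282; F=1.341641×(-16.732)=-22.448334, v=16.126000/2.683282=6.009805
k=3: u−w=-26.502000, u+w=-1.462000; √(b/2)=1.341641, √(2b)=2.683282; F=1.341641×(-26.502)=-35.556164, v=-1.462000/2.683282=-0.544855

0: F=25.040384 v=-6.247574
1: F=37.642416 v=-1.680405
2: F=-22.448334 v=6.009805
3: F=-35.556164 v=-0.544855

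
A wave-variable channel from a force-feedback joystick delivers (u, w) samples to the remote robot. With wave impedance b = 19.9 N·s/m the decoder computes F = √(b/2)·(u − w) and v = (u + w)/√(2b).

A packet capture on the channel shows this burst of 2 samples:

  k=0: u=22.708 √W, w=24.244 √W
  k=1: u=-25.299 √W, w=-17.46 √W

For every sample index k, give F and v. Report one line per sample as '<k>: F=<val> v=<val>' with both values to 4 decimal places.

k=0: u−w=-1.5360, u+w=46.9520; √(b/2)=3.1544, √(2b)=6.3087; F=3.1544×(-1.536)=-4.8451, v=46.9520/6.3087=7.4424
k=1: u−w=-7.8390, u+w=-42.7590; √(b/2)=3.1544, √(2b)=6.3087; F=3.1544×(-7.839)=-24.7270, v=-42.7590/6.3087=-6.7778

0: F=-4.8451 v=7.4424
1: F=-24.7270 v=-6.7778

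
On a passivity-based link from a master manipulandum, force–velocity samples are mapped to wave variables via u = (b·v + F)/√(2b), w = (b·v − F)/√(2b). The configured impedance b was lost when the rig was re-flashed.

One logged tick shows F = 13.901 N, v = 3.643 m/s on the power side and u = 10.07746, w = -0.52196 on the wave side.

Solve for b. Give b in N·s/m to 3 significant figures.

u + w = 9.55550;  u + w = √(2b)·v, so √(2b) = 9.55550/3.643 = 2.62298.
b = (√(2b))²/2 = 6.88000/2 = 3.44000.
(Check via u − w = 2F/√(2b): u − w = 10.59942, 2F/√(2b) = 10.59941.)

b = 3.44 N·s/m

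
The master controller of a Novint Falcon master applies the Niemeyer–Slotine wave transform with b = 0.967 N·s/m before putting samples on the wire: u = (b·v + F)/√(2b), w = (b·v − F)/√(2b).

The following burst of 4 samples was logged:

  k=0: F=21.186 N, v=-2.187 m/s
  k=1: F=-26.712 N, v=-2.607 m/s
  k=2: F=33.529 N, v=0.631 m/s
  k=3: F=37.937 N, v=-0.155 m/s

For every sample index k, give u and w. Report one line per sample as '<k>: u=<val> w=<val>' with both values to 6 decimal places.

k=0: b·v=0.967×(-2.187)=-2.114829; √(2b)=1.390683; u=(-2.114829+21.186)/1.390683=13.713526, w=(-2.114829−21.186)/1.390683=-16.754950
k=1: b·v=0.967×(-2.607)=-2.520969; √(2b)=1.390683; u=(-2.520969+(-26.712))/1.390683=-21.020580, w=(-2.520969−(-26.712))/1.390683=17.395068
k=2: b·v=0.967×0.631=0.610177; √(2b)=1.390683; u=(0.610177+33.529)/1.390683=24.548492, w=(0.610177−33.529)/1.390683=-23.670970
k=3: b·v=0.967×(-0.155)=-0.149885; √(2b)=1.390683; u=(-0.149885+37.937)/1.390683=27.171618, w=(-0.149885−37.937)/1.390683=-27.387174

0: u=13.713526 w=-16.754950
1: u=-21.020580 w=17.395068
2: u=24.548492 w=-23.670970
3: u=27.171618 w=-27.387174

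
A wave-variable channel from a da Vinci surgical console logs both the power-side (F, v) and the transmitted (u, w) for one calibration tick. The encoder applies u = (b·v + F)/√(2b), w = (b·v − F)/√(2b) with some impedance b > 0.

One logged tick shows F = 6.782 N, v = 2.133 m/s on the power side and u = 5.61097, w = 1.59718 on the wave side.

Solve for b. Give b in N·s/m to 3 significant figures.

u + w = 7.20815;  u + w = √(2b)·v, so √(2b) = 7.20815/2.133 = 3.37935.
b = (√(2b))²/2 = 11.42000/2 = 5.71000.
(Check via u − w = 2F/√(2b): u − w = 4.01379, 2F/√(2b) = 4.01379.)

b = 5.71 N·s/m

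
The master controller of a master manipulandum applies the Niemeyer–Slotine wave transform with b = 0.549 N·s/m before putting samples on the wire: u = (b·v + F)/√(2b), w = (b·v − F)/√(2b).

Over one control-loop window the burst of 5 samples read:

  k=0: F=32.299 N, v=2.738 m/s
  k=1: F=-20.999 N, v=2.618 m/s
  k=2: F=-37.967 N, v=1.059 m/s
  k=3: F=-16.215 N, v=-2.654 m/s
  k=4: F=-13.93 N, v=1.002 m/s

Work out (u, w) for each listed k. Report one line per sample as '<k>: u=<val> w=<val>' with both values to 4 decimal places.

k=0: b·v=0.549×2.738=1.5032; √(2b)=1.0479; u=(1.5032+32.299)/1.0479=32.2584, w=(1.5032−32.299)/1.0479=-29.3894
k=1: b·v=0.549×2.618=1.4373; √(2b)=1.0479; u=(1.4373+(-20.999))/1.0479=-18.6683, w=(1.4373−(-20.999))/1.0479=21.4116
k=2: b·v=0.549×1.059=0.5814; √(2b)=1.0479; u=(0.5814+(-37.967))/1.0479=-35.6782, w=(0.5814−(-37.967))/1.0479=36.7879
k=3: b·v=0.549×(-2.654)=-1.4570; √(2b)=1.0479; u=(-1.4570+(-16.215))/1.0479=-16.8650, w=(-1.4570−(-16.215))/1.0479=14.0840
k=4: b·v=0.549×1.002=0.5501; √(2b)=1.0479; u=(0.5501+(-13.93))/1.0479=-12.7688, w=(0.5501−(-13.93))/1.0479=13.8188

0: u=32.2584 w=-29.3894
1: u=-18.6683 w=21.4116
2: u=-35.6782 w=36.7879
3: u=-16.8650 w=14.0840
4: u=-12.7688 w=13.8188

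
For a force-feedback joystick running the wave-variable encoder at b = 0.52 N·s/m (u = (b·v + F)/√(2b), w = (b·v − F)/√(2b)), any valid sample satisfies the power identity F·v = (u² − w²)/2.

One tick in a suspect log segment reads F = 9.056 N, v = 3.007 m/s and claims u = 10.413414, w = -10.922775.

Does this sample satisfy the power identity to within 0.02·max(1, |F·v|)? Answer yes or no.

no

F·v = 9.056×3.007 = 27.231392 W.
(u² − w²)/2 = (108.439191 − 119.307014)/2 = -5.433911 W.
|Δ| = 32.665303;  2% of max(1, |F·v|) = 0.544628.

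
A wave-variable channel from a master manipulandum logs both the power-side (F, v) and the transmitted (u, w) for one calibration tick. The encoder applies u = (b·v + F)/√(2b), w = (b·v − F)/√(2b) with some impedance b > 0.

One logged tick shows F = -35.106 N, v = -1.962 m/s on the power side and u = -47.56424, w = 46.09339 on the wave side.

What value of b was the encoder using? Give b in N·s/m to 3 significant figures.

u + w = -1.4708;  u + w = √(2b)·v, so √(2b) = -1.4708/(-1.962) = 0.7497.
b = (√(2b))²/2 = 0.5620/2 = 0.2810.
(Check via u − w = 2F/√(2b): u − w = -93.6576, 2F/√(2b) = -93.6574.)

b = 0.281 N·s/m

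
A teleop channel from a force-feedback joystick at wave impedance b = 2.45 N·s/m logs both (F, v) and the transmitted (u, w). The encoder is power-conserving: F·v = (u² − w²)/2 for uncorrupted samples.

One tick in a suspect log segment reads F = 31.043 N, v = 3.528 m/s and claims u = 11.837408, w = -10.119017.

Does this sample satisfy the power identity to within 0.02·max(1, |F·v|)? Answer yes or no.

F·v = 31.043×3.528 = 109.519704 W.
(u² − w²)/2 = (140.124228 − 102.394505)/2 = 18.864862 W.
|Δ| = 90.654842;  2% of max(1, |F·v|) = 2.190394.

no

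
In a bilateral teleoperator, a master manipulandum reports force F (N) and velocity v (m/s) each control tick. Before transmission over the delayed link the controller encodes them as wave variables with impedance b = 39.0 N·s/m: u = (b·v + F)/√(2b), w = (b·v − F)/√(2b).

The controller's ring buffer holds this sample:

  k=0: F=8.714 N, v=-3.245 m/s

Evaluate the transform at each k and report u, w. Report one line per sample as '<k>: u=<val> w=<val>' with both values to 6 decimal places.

k=0: b·v=39.0×(-3.245)=-126.555000; √(2b)=8.831761; u=(-126.555000+8.714)/8.831761=-13.342866, w=(-126.555000−8.714)/8.831761=-15.316198

0: u=-13.342866 w=-15.316198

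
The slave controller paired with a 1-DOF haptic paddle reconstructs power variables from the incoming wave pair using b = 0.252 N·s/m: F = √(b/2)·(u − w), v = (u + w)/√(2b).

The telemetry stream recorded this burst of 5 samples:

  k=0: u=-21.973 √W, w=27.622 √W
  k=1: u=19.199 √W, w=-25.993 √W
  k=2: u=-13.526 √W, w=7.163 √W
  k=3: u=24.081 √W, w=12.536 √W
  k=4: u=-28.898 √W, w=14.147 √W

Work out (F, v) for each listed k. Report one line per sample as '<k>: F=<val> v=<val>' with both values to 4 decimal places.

k=0: u−w=-49.5950, u+w=5.6490; √(b/2)=0.3550, √(2b)=0.7099; F=0.3550×(-49.595)=-17.6045, v=5.6490/0.7099=7.9571
k=1: u−w=45.1920, u+w=-6.7940; √(b/2)=0.3550, √(2b)=0.7099; F=0.3550×45.192=16.0416, v=-6.7940/0.7099=-9.5700
k=2: u−w=-20.6890, u+w=-6.3630; √(b/2)=0.3550, √(2b)=0.7099; F=0.3550×(-20.689)=-7.3439, v=-6.3630/0.7099=-8.9629
k=3: u−w=11.5450, u+w=36.6170; √(b/2)=0.3550, √(2b)=0.7099; F=0.3550×11.545=4.0981, v=36.6170/0.7099=51.5784
k=4: u−w=-43.0450, u+w=-14.7510; √(b/2)=0.3550, √(2b)=0.7099; F=0.3550×(-43.045)=-15.2795, v=-14.7510/0.7099=-20.7781

0: F=-17.6045 v=7.9571
1: F=16.0416 v=-9.5700
2: F=-7.3439 v=-8.9629
3: F=4.0981 v=51.5784
4: F=-15.2795 v=-20.7781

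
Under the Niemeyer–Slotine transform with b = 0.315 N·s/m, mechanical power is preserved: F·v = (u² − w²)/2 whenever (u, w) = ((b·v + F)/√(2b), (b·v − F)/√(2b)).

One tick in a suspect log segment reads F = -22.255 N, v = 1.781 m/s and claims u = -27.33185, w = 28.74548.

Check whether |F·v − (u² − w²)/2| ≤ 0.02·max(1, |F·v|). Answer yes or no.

yes

F·v = (-22.255)×1.781 = -39.6362 W.
(u² − w²)/2 = (747.0300 − 826.3026)/2 = -39.6363 W.
|Δ| = 0.0001;  2% of max(1, |F·v|) = 0.7927.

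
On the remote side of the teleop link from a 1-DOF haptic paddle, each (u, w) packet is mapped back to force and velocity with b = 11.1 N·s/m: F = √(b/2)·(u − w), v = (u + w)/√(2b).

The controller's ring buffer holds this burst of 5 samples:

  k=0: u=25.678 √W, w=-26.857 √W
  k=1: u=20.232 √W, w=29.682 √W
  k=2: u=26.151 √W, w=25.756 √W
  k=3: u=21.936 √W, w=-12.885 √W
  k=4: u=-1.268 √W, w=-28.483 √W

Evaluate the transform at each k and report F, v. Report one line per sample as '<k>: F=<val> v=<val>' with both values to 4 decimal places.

k=0: u−w=52.5350, u+w=-1.1790; √(b/2)=2.3558, √(2b)=4.7117; F=2.3558×52.535=123.7643, v=-1.1790/4.7117=-0.2502
k=1: u−w=-9.4500, u+w=49.9140; √(b/2)=2.3558, √(2b)=4.7117; F=2.3558×(-9.45)=-22.2627, v=49.9140/4.7117=10.5937
k=2: u−w=0.3950, u+w=51.9070; √(b/2)=2.3558, √(2b)=4.7117; F=2.3558×0.395=0.9306, v=51.9070/4.7117=11.0166
k=3: u−w=34.8210, u+w=9.0510; √(b/2)=2.3558, √(2b)=4.7117; F=2.3558×34.821=82.0328, v=9.0510/4.7117=1.9210
k=4: u−w=27.2150, u+w=-29.7510; √(b/2)=2.3558, √(2b)=4.7117; F=2.3558×27.215=64.1143, v=-29.7510/4.7117=-6.3143

0: F=123.7643 v=-0.2502
1: F=-22.2627 v=10.5937
2: F=0.9306 v=11.0166
3: F=82.0328 v=1.9210
4: F=64.1143 v=-6.3143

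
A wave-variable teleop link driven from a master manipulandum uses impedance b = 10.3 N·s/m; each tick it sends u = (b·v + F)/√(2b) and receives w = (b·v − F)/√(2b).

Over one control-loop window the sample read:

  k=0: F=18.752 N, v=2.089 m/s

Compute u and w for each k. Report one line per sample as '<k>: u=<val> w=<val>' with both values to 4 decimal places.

k=0: b·v=10.3×2.089=21.5167; √(2b)=4.5387; u=(21.5167+18.752)/4.5387=8.8723, w=(21.5167−18.752)/4.5387=0.6091

0: u=8.8723 w=0.6091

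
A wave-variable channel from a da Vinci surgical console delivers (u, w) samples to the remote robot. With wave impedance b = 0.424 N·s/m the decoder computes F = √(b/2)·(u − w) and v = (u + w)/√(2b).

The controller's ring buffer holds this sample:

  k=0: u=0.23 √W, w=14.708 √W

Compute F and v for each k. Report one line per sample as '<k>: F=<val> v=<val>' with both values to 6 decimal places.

k=0: u−w=-14.478000, u+w=14.938000; √(b/2)=0.460435, √(2b)=0.920869; F=0.460435×(-14.478)=-6.666172, v=14.938000/0.920869=16.221631

0: F=-6.666172 v=16.221631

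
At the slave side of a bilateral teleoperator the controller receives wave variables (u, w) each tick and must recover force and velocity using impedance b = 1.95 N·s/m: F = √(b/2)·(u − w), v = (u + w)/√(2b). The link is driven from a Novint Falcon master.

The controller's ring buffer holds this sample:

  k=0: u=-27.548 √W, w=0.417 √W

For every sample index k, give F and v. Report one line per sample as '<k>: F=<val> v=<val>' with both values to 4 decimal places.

k=0: u−w=-27.9650, u+w=-27.1310; √(b/2)=0.9874, √(2b)=1.9748; F=0.9874×(-27.965)=-27.6132, v=-27.1310/1.9748=-13.7383

0: F=-27.6132 v=-13.7383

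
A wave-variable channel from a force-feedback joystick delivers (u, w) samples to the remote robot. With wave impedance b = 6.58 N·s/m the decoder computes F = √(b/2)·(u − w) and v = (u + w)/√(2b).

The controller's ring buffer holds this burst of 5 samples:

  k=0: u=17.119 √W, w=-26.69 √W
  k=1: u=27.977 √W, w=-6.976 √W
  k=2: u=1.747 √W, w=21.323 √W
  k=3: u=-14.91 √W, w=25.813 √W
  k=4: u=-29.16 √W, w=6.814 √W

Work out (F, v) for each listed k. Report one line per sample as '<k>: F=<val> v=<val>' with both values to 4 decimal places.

0: F=79.4623 v=-2.6383
1: F=63.3990 v=5.7891
2: F=-35.5076 v=6.3595
3: F=-73.8648 v=3.0055
4: F=-65.2509 v=-6.1599

k=0: u−w=43.8090, u+w=-9.5710; √(b/2)=1.8138, √(2b)=3.6277; F=1.8138×43.809=79.4623, v=-9.5710/3.6277=-2.6383
k=1: u−w=34.9530, u+w=21.0010; √(b/2)=1.8138, √(2b)=3.6277; F=1.8138×34.953=63.3990, v=21.0010/3.6277=5.7891
k=2: u−w=-19.5760, u+w=23.0700; √(b/2)=1.8138, √(2b)=3.6277; F=1.8138×(-19.576)=-35.5076, v=23.0700/3.6277=6.3595
k=3: u−w=-40.7230, u+w=10.9030; √(b/2)=1.8138, √(2b)=3.6277; F=1.8138×(-40.723)=-73.8648, v=10.9030/3.6277=3.0055
k=4: u−w=-35.9740, u+w=-22.3460; √(b/2)=1.8138, √(2b)=3.6277; F=1.8138×(-35.974)=-65.2509, v=-22.3460/3.6277=-6.1599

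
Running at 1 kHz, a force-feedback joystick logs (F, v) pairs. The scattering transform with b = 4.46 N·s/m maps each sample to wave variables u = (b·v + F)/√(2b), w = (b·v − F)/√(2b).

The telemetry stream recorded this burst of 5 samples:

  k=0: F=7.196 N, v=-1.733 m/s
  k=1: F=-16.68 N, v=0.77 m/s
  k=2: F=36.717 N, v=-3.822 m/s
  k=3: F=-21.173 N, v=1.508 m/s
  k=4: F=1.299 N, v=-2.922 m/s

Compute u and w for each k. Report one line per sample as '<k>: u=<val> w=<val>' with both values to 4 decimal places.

k=0: b·v=4.46×(-1.733)=-7.7292; √(2b)=2.9866; u=(-7.7292+7.196)/2.9866=-0.1785, w=(-7.7292−7.196)/2.9866=-4.9973
k=1: b·v=4.46×0.77=3.4342; √(2b)=2.9866; u=(3.4342+(-16.68))/2.9866=-4.4350, w=(3.4342−(-16.68))/2.9866=6.7347
k=2: b·v=4.46×(-3.822)=-17.0461; √(2b)=2.9866; u=(-17.0461+36.717)/2.9866=6.5863, w=(-17.0461−36.717)/2.9866=-18.0012
k=3: b·v=4.46×1.508=6.7257; √(2b)=2.9866; u=(6.7257+(-21.173))/2.9866=-4.8373, w=(6.7257−(-21.173))/2.9866=9.3412
k=4: b·v=4.46×(-2.922)=-13.0321; √(2b)=2.9866; u=(-13.0321+1.299)/2.9866=-3.9285, w=(-13.0321−1.299)/2.9866=-4.7984

0: u=-0.1785 w=-4.9973
1: u=-4.4350 w=6.7347
2: u=6.5863 w=-18.0012
3: u=-4.8373 w=9.3412
4: u=-3.9285 w=-4.7984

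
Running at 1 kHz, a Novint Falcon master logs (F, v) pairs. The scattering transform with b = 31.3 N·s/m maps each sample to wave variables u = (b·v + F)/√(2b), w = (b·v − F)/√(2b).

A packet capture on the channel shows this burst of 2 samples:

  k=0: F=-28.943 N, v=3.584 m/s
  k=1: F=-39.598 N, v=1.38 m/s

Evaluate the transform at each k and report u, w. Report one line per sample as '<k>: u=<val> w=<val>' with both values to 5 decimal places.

k=0: b·v=31.3×3.584=112.17920; √(2b)=7.91202; u=(112.17920+(-28.943))/7.91202=10.52023, w=(112.17920−(-28.943))/7.91202=17.83644
k=1: b·v=31.3×1.38=43.19400; √(2b)=7.91202; u=(43.19400+(-39.598))/7.91202=0.45450, w=(43.19400−(-39.598))/7.91202=10.46408

0: u=10.52023 w=17.83644
1: u=0.45450 w=10.46408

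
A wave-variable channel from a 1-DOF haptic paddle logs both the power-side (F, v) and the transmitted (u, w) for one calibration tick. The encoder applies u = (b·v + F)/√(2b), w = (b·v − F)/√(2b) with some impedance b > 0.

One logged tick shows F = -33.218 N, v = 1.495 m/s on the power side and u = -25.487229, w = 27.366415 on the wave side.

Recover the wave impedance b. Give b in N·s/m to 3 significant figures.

u + w = 1.879186;  u + w = √(2b)·v, so √(2b) = 1.879186/1.495 = 1.256981.
b = (√(2b))²/2 = 1.580000/2 = 0.790000.
(Check via u − w = 2F/√(2b): u − w = -52.853644, 2F/√(2b) = -52.853640.)

b = 0.79 N·s/m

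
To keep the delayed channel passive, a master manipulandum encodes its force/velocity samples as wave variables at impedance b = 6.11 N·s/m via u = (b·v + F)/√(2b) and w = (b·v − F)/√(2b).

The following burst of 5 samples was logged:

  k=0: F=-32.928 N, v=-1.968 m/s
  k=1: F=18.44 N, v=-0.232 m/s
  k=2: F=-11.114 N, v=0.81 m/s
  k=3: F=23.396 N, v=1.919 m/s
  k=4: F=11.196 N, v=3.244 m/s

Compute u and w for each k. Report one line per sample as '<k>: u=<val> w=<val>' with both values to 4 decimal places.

k=0: b·v=6.11×(-1.968)=-12.0245; √(2b)=3.4957; u=(-12.0245+(-32.928))/3.4957=-12.8593, w=(-12.0245−(-32.928))/3.4957=5.9798
k=1: b·v=6.11×(-0.232)=-1.4175; √(2b)=3.4957; u=(-1.4175+18.44)/3.4957=4.8695, w=(-1.4175−18.44)/3.4957=-5.6805
k=2: b·v=6.11×0.81=4.9491; √(2b)=3.4957; u=(4.9491+(-11.114))/3.4957=-1.7636, w=(4.9491−(-11.114))/3.4957=4.5951
k=3: b·v=6.11×1.919=11.7251; √(2b)=3.4957; u=(11.7251+23.396)/3.4957=10.0469, w=(11.7251−23.396)/3.4957=-3.3386
k=4: b·v=6.11×3.244=19.8208; √(2b)=3.4957; u=(19.8208+11.196)/3.4957=8.8728, w=(19.8208−11.196)/3.4957=2.4673

0: u=-12.8593 w=5.9798
1: u=4.8695 w=-5.6805
2: u=-1.7636 w=4.5951
3: u=10.0469 w=-3.3386
4: u=8.8728 w=2.4673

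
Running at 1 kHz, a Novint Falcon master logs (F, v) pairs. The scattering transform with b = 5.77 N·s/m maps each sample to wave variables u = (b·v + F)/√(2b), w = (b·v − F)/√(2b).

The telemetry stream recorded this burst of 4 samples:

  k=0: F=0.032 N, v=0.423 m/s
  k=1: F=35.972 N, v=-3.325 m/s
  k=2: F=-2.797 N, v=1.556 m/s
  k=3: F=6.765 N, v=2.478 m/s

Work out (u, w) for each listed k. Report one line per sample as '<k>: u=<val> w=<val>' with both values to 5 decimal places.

0: u=0.72790 w=0.70906
1: u=4.94156 w=-16.23677
2: u=1.81955 w=3.46627
3: u=6.20038 w=2.21752

k=0: b·v=5.77×0.423=2.44071; √(2b)=3.39706; u=(2.44071+0.032)/3.39706=0.72790, w=(2.44071−0.032)/3.39706=0.70906
k=1: b·v=5.77×(-3.325)=-19.18525; √(2b)=3.39706; u=(-19.18525+35.972)/3.39706=4.94156, w=(-19.18525−35.972)/3.39706=-16.23677
k=2: b·v=5.77×1.556=8.97812; √(2b)=3.39706; u=(8.97812+(-2.797))/3.39706=1.81955, w=(8.97812−(-2.797))/3.39706=3.46627
k=3: b·v=5.77×2.478=14.29806; √(2b)=3.39706; u=(14.29806+6.765)/3.39706=6.20038, w=(14.29806−6.765)/3.39706=2.21752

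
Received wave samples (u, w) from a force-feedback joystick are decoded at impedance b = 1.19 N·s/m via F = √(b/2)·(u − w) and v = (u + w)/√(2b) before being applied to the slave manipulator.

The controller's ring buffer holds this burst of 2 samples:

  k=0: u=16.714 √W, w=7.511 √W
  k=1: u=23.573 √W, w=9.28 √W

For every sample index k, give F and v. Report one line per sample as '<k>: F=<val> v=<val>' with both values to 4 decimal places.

k=0: u−w=9.2030, u+w=24.2250; √(b/2)=0.7714, √(2b)=1.5427; F=0.7714×9.203=7.0988, v=24.2250/1.5427=15.7027
k=1: u−w=14.2930, u+w=32.8530; √(b/2)=0.7714, √(2b)=1.5427; F=0.7714×14.293=11.0251, v=32.8530/1.5427=21.2954

0: F=7.0988 v=15.7027
1: F=11.0251 v=21.2954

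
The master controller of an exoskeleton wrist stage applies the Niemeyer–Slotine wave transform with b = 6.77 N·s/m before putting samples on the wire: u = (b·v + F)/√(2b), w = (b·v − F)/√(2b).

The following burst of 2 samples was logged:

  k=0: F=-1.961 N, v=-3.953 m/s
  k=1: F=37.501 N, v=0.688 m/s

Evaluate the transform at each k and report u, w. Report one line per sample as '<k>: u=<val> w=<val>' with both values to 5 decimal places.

0: u=-7.80580 w=-6.73995
1: u=11.45720 w=-8.92558

k=0: b·v=6.77×(-3.953)=-26.76181; √(2b)=3.67967; u=(-26.76181+(-1.961))/3.67967=-7.80580, w=(-26.76181−(-1.961))/3.67967=-6.73995
k=1: b·v=6.77×0.688=4.65776; √(2b)=3.67967; u=(4.65776+37.501)/3.67967=11.45720, w=(4.65776−37.501)/3.67967=-8.92558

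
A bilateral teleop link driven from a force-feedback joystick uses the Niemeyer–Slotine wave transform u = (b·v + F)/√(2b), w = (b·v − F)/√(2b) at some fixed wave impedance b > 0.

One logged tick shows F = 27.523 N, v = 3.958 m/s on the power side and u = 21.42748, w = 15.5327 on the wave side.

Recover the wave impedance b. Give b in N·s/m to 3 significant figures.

b = 43.6 N·s/m

u + w = 36.9602;  u + w = √(2b)·v, so √(2b) = 36.9602/3.958 = 9.3381.
b = (√(2b))²/2 = 87.2000/2 = 43.6000.
(Check via u − w = 2F/√(2b): u − w = 5.8948, 2F/√(2b) = 5.8948.)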